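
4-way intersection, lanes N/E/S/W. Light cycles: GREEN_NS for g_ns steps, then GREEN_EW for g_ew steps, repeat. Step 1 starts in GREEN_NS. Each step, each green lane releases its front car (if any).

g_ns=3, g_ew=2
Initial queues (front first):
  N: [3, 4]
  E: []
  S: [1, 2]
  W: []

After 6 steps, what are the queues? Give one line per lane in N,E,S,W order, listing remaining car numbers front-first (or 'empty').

Step 1 [NS]: N:car3-GO,E:wait,S:car1-GO,W:wait | queues: N=1 E=0 S=1 W=0
Step 2 [NS]: N:car4-GO,E:wait,S:car2-GO,W:wait | queues: N=0 E=0 S=0 W=0

N: empty
E: empty
S: empty
W: empty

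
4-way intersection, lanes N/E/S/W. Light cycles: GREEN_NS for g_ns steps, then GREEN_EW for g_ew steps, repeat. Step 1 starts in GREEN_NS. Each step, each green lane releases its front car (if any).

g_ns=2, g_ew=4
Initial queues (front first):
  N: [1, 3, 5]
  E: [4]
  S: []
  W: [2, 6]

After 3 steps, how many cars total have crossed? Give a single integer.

Answer: 4

Derivation:
Step 1 [NS]: N:car1-GO,E:wait,S:empty,W:wait | queues: N=2 E=1 S=0 W=2
Step 2 [NS]: N:car3-GO,E:wait,S:empty,W:wait | queues: N=1 E=1 S=0 W=2
Step 3 [EW]: N:wait,E:car4-GO,S:wait,W:car2-GO | queues: N=1 E=0 S=0 W=1
Cars crossed by step 3: 4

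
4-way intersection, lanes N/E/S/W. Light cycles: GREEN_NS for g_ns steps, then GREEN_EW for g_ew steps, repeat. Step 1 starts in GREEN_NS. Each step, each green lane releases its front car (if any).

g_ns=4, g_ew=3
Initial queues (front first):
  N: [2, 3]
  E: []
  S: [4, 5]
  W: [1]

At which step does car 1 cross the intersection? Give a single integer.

Step 1 [NS]: N:car2-GO,E:wait,S:car4-GO,W:wait | queues: N=1 E=0 S=1 W=1
Step 2 [NS]: N:car3-GO,E:wait,S:car5-GO,W:wait | queues: N=0 E=0 S=0 W=1
Step 3 [NS]: N:empty,E:wait,S:empty,W:wait | queues: N=0 E=0 S=0 W=1
Step 4 [NS]: N:empty,E:wait,S:empty,W:wait | queues: N=0 E=0 S=0 W=1
Step 5 [EW]: N:wait,E:empty,S:wait,W:car1-GO | queues: N=0 E=0 S=0 W=0
Car 1 crosses at step 5

5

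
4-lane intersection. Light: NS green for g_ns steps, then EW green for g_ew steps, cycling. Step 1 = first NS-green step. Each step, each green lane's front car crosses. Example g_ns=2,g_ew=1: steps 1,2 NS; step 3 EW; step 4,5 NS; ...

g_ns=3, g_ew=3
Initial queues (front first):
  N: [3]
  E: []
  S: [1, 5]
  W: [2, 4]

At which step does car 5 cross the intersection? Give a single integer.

Step 1 [NS]: N:car3-GO,E:wait,S:car1-GO,W:wait | queues: N=0 E=0 S=1 W=2
Step 2 [NS]: N:empty,E:wait,S:car5-GO,W:wait | queues: N=0 E=0 S=0 W=2
Step 3 [NS]: N:empty,E:wait,S:empty,W:wait | queues: N=0 E=0 S=0 W=2
Step 4 [EW]: N:wait,E:empty,S:wait,W:car2-GO | queues: N=0 E=0 S=0 W=1
Step 5 [EW]: N:wait,E:empty,S:wait,W:car4-GO | queues: N=0 E=0 S=0 W=0
Car 5 crosses at step 2

2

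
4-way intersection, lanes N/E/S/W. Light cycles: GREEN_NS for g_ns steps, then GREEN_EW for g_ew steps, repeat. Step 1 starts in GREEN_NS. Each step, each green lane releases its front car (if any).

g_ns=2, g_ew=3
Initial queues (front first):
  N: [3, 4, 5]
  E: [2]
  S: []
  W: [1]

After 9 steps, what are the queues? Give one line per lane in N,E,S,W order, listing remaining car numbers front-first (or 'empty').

Step 1 [NS]: N:car3-GO,E:wait,S:empty,W:wait | queues: N=2 E=1 S=0 W=1
Step 2 [NS]: N:car4-GO,E:wait,S:empty,W:wait | queues: N=1 E=1 S=0 W=1
Step 3 [EW]: N:wait,E:car2-GO,S:wait,W:car1-GO | queues: N=1 E=0 S=0 W=0
Step 4 [EW]: N:wait,E:empty,S:wait,W:empty | queues: N=1 E=0 S=0 W=0
Step 5 [EW]: N:wait,E:empty,S:wait,W:empty | queues: N=1 E=0 S=0 W=0
Step 6 [NS]: N:car5-GO,E:wait,S:empty,W:wait | queues: N=0 E=0 S=0 W=0

N: empty
E: empty
S: empty
W: empty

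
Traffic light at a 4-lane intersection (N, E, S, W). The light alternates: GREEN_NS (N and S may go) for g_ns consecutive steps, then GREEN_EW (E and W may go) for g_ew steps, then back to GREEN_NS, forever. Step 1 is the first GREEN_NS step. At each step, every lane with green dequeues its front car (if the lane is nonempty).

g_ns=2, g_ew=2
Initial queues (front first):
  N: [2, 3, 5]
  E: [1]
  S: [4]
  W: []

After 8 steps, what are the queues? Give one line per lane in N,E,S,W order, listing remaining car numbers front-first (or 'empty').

Step 1 [NS]: N:car2-GO,E:wait,S:car4-GO,W:wait | queues: N=2 E=1 S=0 W=0
Step 2 [NS]: N:car3-GO,E:wait,S:empty,W:wait | queues: N=1 E=1 S=0 W=0
Step 3 [EW]: N:wait,E:car1-GO,S:wait,W:empty | queues: N=1 E=0 S=0 W=0
Step 4 [EW]: N:wait,E:empty,S:wait,W:empty | queues: N=1 E=0 S=0 W=0
Step 5 [NS]: N:car5-GO,E:wait,S:empty,W:wait | queues: N=0 E=0 S=0 W=0

N: empty
E: empty
S: empty
W: empty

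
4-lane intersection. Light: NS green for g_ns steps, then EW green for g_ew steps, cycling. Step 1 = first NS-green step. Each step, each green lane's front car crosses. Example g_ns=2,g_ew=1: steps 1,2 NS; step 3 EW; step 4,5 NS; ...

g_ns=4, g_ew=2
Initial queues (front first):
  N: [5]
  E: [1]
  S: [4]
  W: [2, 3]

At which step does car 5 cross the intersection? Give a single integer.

Step 1 [NS]: N:car5-GO,E:wait,S:car4-GO,W:wait | queues: N=0 E=1 S=0 W=2
Step 2 [NS]: N:empty,E:wait,S:empty,W:wait | queues: N=0 E=1 S=0 W=2
Step 3 [NS]: N:empty,E:wait,S:empty,W:wait | queues: N=0 E=1 S=0 W=2
Step 4 [NS]: N:empty,E:wait,S:empty,W:wait | queues: N=0 E=1 S=0 W=2
Step 5 [EW]: N:wait,E:car1-GO,S:wait,W:car2-GO | queues: N=0 E=0 S=0 W=1
Step 6 [EW]: N:wait,E:empty,S:wait,W:car3-GO | queues: N=0 E=0 S=0 W=0
Car 5 crosses at step 1

1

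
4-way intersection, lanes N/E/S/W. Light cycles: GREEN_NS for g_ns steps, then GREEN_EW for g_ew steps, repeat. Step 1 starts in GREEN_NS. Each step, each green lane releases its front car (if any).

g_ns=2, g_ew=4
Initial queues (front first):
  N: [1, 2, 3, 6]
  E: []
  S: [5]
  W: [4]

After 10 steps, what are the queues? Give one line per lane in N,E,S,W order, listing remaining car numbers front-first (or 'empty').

Step 1 [NS]: N:car1-GO,E:wait,S:car5-GO,W:wait | queues: N=3 E=0 S=0 W=1
Step 2 [NS]: N:car2-GO,E:wait,S:empty,W:wait | queues: N=2 E=0 S=0 W=1
Step 3 [EW]: N:wait,E:empty,S:wait,W:car4-GO | queues: N=2 E=0 S=0 W=0
Step 4 [EW]: N:wait,E:empty,S:wait,W:empty | queues: N=2 E=0 S=0 W=0
Step 5 [EW]: N:wait,E:empty,S:wait,W:empty | queues: N=2 E=0 S=0 W=0
Step 6 [EW]: N:wait,E:empty,S:wait,W:empty | queues: N=2 E=0 S=0 W=0
Step 7 [NS]: N:car3-GO,E:wait,S:empty,W:wait | queues: N=1 E=0 S=0 W=0
Step 8 [NS]: N:car6-GO,E:wait,S:empty,W:wait | queues: N=0 E=0 S=0 W=0

N: empty
E: empty
S: empty
W: empty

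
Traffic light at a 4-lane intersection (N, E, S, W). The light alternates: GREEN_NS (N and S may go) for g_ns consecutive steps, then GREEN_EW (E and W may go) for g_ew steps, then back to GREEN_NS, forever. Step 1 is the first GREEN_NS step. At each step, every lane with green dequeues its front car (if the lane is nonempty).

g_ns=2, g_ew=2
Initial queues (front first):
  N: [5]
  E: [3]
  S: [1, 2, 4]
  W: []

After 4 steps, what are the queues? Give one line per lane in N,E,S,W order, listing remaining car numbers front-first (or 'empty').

Step 1 [NS]: N:car5-GO,E:wait,S:car1-GO,W:wait | queues: N=0 E=1 S=2 W=0
Step 2 [NS]: N:empty,E:wait,S:car2-GO,W:wait | queues: N=0 E=1 S=1 W=0
Step 3 [EW]: N:wait,E:car3-GO,S:wait,W:empty | queues: N=0 E=0 S=1 W=0
Step 4 [EW]: N:wait,E:empty,S:wait,W:empty | queues: N=0 E=0 S=1 W=0

N: empty
E: empty
S: 4
W: empty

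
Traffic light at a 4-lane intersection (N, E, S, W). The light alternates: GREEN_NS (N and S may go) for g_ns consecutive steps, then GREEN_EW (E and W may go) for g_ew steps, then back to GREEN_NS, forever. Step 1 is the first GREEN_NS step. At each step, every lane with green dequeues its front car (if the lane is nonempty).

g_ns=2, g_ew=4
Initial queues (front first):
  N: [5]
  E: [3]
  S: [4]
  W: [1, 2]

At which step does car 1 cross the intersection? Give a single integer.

Step 1 [NS]: N:car5-GO,E:wait,S:car4-GO,W:wait | queues: N=0 E=1 S=0 W=2
Step 2 [NS]: N:empty,E:wait,S:empty,W:wait | queues: N=0 E=1 S=0 W=2
Step 3 [EW]: N:wait,E:car3-GO,S:wait,W:car1-GO | queues: N=0 E=0 S=0 W=1
Step 4 [EW]: N:wait,E:empty,S:wait,W:car2-GO | queues: N=0 E=0 S=0 W=0
Car 1 crosses at step 3

3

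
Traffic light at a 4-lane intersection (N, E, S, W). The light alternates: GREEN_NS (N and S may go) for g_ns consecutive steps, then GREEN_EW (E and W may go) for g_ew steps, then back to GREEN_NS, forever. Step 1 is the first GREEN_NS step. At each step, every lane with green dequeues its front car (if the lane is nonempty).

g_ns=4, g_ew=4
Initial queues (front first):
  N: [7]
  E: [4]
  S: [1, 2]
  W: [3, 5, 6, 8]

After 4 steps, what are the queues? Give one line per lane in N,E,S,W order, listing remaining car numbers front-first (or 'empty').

Step 1 [NS]: N:car7-GO,E:wait,S:car1-GO,W:wait | queues: N=0 E=1 S=1 W=4
Step 2 [NS]: N:empty,E:wait,S:car2-GO,W:wait | queues: N=0 E=1 S=0 W=4
Step 3 [NS]: N:empty,E:wait,S:empty,W:wait | queues: N=0 E=1 S=0 W=4
Step 4 [NS]: N:empty,E:wait,S:empty,W:wait | queues: N=0 E=1 S=0 W=4

N: empty
E: 4
S: empty
W: 3 5 6 8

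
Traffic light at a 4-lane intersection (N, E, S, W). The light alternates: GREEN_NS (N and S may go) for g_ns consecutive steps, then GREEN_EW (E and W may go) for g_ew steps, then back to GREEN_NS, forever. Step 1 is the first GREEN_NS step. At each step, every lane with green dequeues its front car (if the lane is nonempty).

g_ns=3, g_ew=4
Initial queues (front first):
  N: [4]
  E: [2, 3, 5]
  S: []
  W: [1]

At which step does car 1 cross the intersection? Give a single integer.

Step 1 [NS]: N:car4-GO,E:wait,S:empty,W:wait | queues: N=0 E=3 S=0 W=1
Step 2 [NS]: N:empty,E:wait,S:empty,W:wait | queues: N=0 E=3 S=0 W=1
Step 3 [NS]: N:empty,E:wait,S:empty,W:wait | queues: N=0 E=3 S=0 W=1
Step 4 [EW]: N:wait,E:car2-GO,S:wait,W:car1-GO | queues: N=0 E=2 S=0 W=0
Step 5 [EW]: N:wait,E:car3-GO,S:wait,W:empty | queues: N=0 E=1 S=0 W=0
Step 6 [EW]: N:wait,E:car5-GO,S:wait,W:empty | queues: N=0 E=0 S=0 W=0
Car 1 crosses at step 4

4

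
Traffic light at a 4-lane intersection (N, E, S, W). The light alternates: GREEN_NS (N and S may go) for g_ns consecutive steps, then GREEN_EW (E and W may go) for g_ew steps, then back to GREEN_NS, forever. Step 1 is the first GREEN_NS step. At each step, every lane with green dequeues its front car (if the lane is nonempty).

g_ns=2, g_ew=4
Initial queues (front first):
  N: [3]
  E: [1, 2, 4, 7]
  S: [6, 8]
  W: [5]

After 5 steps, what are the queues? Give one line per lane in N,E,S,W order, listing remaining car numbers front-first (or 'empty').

Step 1 [NS]: N:car3-GO,E:wait,S:car6-GO,W:wait | queues: N=0 E=4 S=1 W=1
Step 2 [NS]: N:empty,E:wait,S:car8-GO,W:wait | queues: N=0 E=4 S=0 W=1
Step 3 [EW]: N:wait,E:car1-GO,S:wait,W:car5-GO | queues: N=0 E=3 S=0 W=0
Step 4 [EW]: N:wait,E:car2-GO,S:wait,W:empty | queues: N=0 E=2 S=0 W=0
Step 5 [EW]: N:wait,E:car4-GO,S:wait,W:empty | queues: N=0 E=1 S=0 W=0

N: empty
E: 7
S: empty
W: empty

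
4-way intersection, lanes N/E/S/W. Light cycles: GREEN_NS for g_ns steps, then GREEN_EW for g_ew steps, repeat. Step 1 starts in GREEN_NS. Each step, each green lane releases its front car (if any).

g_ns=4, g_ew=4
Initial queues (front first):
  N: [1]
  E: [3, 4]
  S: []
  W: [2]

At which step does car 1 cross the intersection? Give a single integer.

Step 1 [NS]: N:car1-GO,E:wait,S:empty,W:wait | queues: N=0 E=2 S=0 W=1
Step 2 [NS]: N:empty,E:wait,S:empty,W:wait | queues: N=0 E=2 S=0 W=1
Step 3 [NS]: N:empty,E:wait,S:empty,W:wait | queues: N=0 E=2 S=0 W=1
Step 4 [NS]: N:empty,E:wait,S:empty,W:wait | queues: N=0 E=2 S=0 W=1
Step 5 [EW]: N:wait,E:car3-GO,S:wait,W:car2-GO | queues: N=0 E=1 S=0 W=0
Step 6 [EW]: N:wait,E:car4-GO,S:wait,W:empty | queues: N=0 E=0 S=0 W=0
Car 1 crosses at step 1

1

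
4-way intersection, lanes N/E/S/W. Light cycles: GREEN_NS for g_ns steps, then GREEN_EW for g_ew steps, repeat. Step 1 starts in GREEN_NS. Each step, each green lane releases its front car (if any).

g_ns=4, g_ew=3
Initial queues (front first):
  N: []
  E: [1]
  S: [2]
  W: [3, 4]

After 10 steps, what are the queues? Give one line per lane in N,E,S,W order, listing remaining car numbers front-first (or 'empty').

Step 1 [NS]: N:empty,E:wait,S:car2-GO,W:wait | queues: N=0 E=1 S=0 W=2
Step 2 [NS]: N:empty,E:wait,S:empty,W:wait | queues: N=0 E=1 S=0 W=2
Step 3 [NS]: N:empty,E:wait,S:empty,W:wait | queues: N=0 E=1 S=0 W=2
Step 4 [NS]: N:empty,E:wait,S:empty,W:wait | queues: N=0 E=1 S=0 W=2
Step 5 [EW]: N:wait,E:car1-GO,S:wait,W:car3-GO | queues: N=0 E=0 S=0 W=1
Step 6 [EW]: N:wait,E:empty,S:wait,W:car4-GO | queues: N=0 E=0 S=0 W=0

N: empty
E: empty
S: empty
W: empty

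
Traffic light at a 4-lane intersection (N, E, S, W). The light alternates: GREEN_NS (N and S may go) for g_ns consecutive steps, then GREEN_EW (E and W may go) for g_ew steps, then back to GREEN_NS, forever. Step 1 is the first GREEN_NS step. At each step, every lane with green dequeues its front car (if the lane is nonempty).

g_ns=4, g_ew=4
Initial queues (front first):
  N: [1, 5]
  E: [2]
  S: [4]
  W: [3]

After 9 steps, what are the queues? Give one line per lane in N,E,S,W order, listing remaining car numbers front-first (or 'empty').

Step 1 [NS]: N:car1-GO,E:wait,S:car4-GO,W:wait | queues: N=1 E=1 S=0 W=1
Step 2 [NS]: N:car5-GO,E:wait,S:empty,W:wait | queues: N=0 E=1 S=0 W=1
Step 3 [NS]: N:empty,E:wait,S:empty,W:wait | queues: N=0 E=1 S=0 W=1
Step 4 [NS]: N:empty,E:wait,S:empty,W:wait | queues: N=0 E=1 S=0 W=1
Step 5 [EW]: N:wait,E:car2-GO,S:wait,W:car3-GO | queues: N=0 E=0 S=0 W=0

N: empty
E: empty
S: empty
W: empty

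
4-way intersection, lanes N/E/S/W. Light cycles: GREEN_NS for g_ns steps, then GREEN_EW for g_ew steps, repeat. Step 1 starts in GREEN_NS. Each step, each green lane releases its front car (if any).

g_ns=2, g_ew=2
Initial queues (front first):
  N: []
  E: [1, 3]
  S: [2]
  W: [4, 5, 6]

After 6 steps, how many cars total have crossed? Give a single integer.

Answer: 5

Derivation:
Step 1 [NS]: N:empty,E:wait,S:car2-GO,W:wait | queues: N=0 E=2 S=0 W=3
Step 2 [NS]: N:empty,E:wait,S:empty,W:wait | queues: N=0 E=2 S=0 W=3
Step 3 [EW]: N:wait,E:car1-GO,S:wait,W:car4-GO | queues: N=0 E=1 S=0 W=2
Step 4 [EW]: N:wait,E:car3-GO,S:wait,W:car5-GO | queues: N=0 E=0 S=0 W=1
Step 5 [NS]: N:empty,E:wait,S:empty,W:wait | queues: N=0 E=0 S=0 W=1
Step 6 [NS]: N:empty,E:wait,S:empty,W:wait | queues: N=0 E=0 S=0 W=1
Cars crossed by step 6: 5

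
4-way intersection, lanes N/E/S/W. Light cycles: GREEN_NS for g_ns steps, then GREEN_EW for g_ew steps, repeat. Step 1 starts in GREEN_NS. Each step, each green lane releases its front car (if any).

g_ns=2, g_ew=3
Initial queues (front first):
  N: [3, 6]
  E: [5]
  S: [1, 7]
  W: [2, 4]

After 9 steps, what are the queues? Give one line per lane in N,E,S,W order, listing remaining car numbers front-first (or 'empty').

Step 1 [NS]: N:car3-GO,E:wait,S:car1-GO,W:wait | queues: N=1 E=1 S=1 W=2
Step 2 [NS]: N:car6-GO,E:wait,S:car7-GO,W:wait | queues: N=0 E=1 S=0 W=2
Step 3 [EW]: N:wait,E:car5-GO,S:wait,W:car2-GO | queues: N=0 E=0 S=0 W=1
Step 4 [EW]: N:wait,E:empty,S:wait,W:car4-GO | queues: N=0 E=0 S=0 W=0

N: empty
E: empty
S: empty
W: empty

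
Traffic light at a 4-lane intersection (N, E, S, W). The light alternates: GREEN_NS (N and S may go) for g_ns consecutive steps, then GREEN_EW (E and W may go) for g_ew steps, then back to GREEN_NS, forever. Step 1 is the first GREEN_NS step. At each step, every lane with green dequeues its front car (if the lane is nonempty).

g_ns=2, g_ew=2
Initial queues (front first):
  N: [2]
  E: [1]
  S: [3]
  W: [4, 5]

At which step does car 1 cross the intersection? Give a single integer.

Step 1 [NS]: N:car2-GO,E:wait,S:car3-GO,W:wait | queues: N=0 E=1 S=0 W=2
Step 2 [NS]: N:empty,E:wait,S:empty,W:wait | queues: N=0 E=1 S=0 W=2
Step 3 [EW]: N:wait,E:car1-GO,S:wait,W:car4-GO | queues: N=0 E=0 S=0 W=1
Step 4 [EW]: N:wait,E:empty,S:wait,W:car5-GO | queues: N=0 E=0 S=0 W=0
Car 1 crosses at step 3

3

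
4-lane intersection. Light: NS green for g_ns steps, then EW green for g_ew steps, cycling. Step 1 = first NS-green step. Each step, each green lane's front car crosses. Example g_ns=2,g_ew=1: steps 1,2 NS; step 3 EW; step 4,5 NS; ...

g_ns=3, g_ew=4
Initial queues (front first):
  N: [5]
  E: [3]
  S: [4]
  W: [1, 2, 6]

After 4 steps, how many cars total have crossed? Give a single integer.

Answer: 4

Derivation:
Step 1 [NS]: N:car5-GO,E:wait,S:car4-GO,W:wait | queues: N=0 E=1 S=0 W=3
Step 2 [NS]: N:empty,E:wait,S:empty,W:wait | queues: N=0 E=1 S=0 W=3
Step 3 [NS]: N:empty,E:wait,S:empty,W:wait | queues: N=0 E=1 S=0 W=3
Step 4 [EW]: N:wait,E:car3-GO,S:wait,W:car1-GO | queues: N=0 E=0 S=0 W=2
Cars crossed by step 4: 4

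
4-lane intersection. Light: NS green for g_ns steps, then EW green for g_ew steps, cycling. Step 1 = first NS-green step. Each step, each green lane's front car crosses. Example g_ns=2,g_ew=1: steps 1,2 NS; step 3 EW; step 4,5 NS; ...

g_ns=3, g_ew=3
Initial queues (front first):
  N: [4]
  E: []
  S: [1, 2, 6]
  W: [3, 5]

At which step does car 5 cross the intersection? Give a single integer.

Step 1 [NS]: N:car4-GO,E:wait,S:car1-GO,W:wait | queues: N=0 E=0 S=2 W=2
Step 2 [NS]: N:empty,E:wait,S:car2-GO,W:wait | queues: N=0 E=0 S=1 W=2
Step 3 [NS]: N:empty,E:wait,S:car6-GO,W:wait | queues: N=0 E=0 S=0 W=2
Step 4 [EW]: N:wait,E:empty,S:wait,W:car3-GO | queues: N=0 E=0 S=0 W=1
Step 5 [EW]: N:wait,E:empty,S:wait,W:car5-GO | queues: N=0 E=0 S=0 W=0
Car 5 crosses at step 5

5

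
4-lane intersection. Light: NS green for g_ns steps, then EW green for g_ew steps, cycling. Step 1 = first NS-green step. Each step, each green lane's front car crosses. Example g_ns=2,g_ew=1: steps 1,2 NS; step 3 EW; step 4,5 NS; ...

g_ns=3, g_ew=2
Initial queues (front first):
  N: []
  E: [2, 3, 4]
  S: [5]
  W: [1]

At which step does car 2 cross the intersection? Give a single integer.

Step 1 [NS]: N:empty,E:wait,S:car5-GO,W:wait | queues: N=0 E=3 S=0 W=1
Step 2 [NS]: N:empty,E:wait,S:empty,W:wait | queues: N=0 E=3 S=0 W=1
Step 3 [NS]: N:empty,E:wait,S:empty,W:wait | queues: N=0 E=3 S=0 W=1
Step 4 [EW]: N:wait,E:car2-GO,S:wait,W:car1-GO | queues: N=0 E=2 S=0 W=0
Step 5 [EW]: N:wait,E:car3-GO,S:wait,W:empty | queues: N=0 E=1 S=0 W=0
Step 6 [NS]: N:empty,E:wait,S:empty,W:wait | queues: N=0 E=1 S=0 W=0
Step 7 [NS]: N:empty,E:wait,S:empty,W:wait | queues: N=0 E=1 S=0 W=0
Step 8 [NS]: N:empty,E:wait,S:empty,W:wait | queues: N=0 E=1 S=0 W=0
Step 9 [EW]: N:wait,E:car4-GO,S:wait,W:empty | queues: N=0 E=0 S=0 W=0
Car 2 crosses at step 4

4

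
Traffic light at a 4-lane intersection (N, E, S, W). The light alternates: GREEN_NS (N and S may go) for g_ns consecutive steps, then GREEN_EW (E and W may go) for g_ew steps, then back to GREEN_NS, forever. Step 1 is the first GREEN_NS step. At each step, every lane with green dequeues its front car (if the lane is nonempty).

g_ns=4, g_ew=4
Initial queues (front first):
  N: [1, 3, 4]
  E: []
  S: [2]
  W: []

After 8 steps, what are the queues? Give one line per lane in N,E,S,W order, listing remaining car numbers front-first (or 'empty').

Step 1 [NS]: N:car1-GO,E:wait,S:car2-GO,W:wait | queues: N=2 E=0 S=0 W=0
Step 2 [NS]: N:car3-GO,E:wait,S:empty,W:wait | queues: N=1 E=0 S=0 W=0
Step 3 [NS]: N:car4-GO,E:wait,S:empty,W:wait | queues: N=0 E=0 S=0 W=0

N: empty
E: empty
S: empty
W: empty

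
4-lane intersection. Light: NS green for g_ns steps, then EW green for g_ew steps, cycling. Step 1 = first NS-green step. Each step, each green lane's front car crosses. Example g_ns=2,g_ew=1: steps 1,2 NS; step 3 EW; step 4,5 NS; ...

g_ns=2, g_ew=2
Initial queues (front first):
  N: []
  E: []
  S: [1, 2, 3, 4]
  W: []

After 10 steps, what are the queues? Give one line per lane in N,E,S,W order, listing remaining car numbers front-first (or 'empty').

Step 1 [NS]: N:empty,E:wait,S:car1-GO,W:wait | queues: N=0 E=0 S=3 W=0
Step 2 [NS]: N:empty,E:wait,S:car2-GO,W:wait | queues: N=0 E=0 S=2 W=0
Step 3 [EW]: N:wait,E:empty,S:wait,W:empty | queues: N=0 E=0 S=2 W=0
Step 4 [EW]: N:wait,E:empty,S:wait,W:empty | queues: N=0 E=0 S=2 W=0
Step 5 [NS]: N:empty,E:wait,S:car3-GO,W:wait | queues: N=0 E=0 S=1 W=0
Step 6 [NS]: N:empty,E:wait,S:car4-GO,W:wait | queues: N=0 E=0 S=0 W=0

N: empty
E: empty
S: empty
W: empty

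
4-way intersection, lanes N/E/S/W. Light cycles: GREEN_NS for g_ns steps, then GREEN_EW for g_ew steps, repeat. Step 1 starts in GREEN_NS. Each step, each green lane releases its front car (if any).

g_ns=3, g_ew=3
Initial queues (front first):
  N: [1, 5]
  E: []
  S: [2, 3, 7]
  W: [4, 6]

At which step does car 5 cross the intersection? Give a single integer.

Step 1 [NS]: N:car1-GO,E:wait,S:car2-GO,W:wait | queues: N=1 E=0 S=2 W=2
Step 2 [NS]: N:car5-GO,E:wait,S:car3-GO,W:wait | queues: N=0 E=0 S=1 W=2
Step 3 [NS]: N:empty,E:wait,S:car7-GO,W:wait | queues: N=0 E=0 S=0 W=2
Step 4 [EW]: N:wait,E:empty,S:wait,W:car4-GO | queues: N=0 E=0 S=0 W=1
Step 5 [EW]: N:wait,E:empty,S:wait,W:car6-GO | queues: N=0 E=0 S=0 W=0
Car 5 crosses at step 2

2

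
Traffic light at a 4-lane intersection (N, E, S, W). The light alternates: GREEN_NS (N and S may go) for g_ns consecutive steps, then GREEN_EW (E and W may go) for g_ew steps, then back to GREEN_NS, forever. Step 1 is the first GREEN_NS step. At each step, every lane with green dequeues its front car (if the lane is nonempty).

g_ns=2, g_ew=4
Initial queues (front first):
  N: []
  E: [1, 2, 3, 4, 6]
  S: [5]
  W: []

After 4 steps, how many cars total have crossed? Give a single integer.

Answer: 3

Derivation:
Step 1 [NS]: N:empty,E:wait,S:car5-GO,W:wait | queues: N=0 E=5 S=0 W=0
Step 2 [NS]: N:empty,E:wait,S:empty,W:wait | queues: N=0 E=5 S=0 W=0
Step 3 [EW]: N:wait,E:car1-GO,S:wait,W:empty | queues: N=0 E=4 S=0 W=0
Step 4 [EW]: N:wait,E:car2-GO,S:wait,W:empty | queues: N=0 E=3 S=0 W=0
Cars crossed by step 4: 3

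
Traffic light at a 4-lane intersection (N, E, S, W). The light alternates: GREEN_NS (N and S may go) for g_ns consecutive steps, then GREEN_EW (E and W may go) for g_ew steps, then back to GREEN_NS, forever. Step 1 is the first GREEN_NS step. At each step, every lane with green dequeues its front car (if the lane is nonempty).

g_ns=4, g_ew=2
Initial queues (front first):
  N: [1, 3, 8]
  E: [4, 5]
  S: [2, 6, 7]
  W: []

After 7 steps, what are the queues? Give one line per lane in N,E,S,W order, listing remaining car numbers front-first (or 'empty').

Step 1 [NS]: N:car1-GO,E:wait,S:car2-GO,W:wait | queues: N=2 E=2 S=2 W=0
Step 2 [NS]: N:car3-GO,E:wait,S:car6-GO,W:wait | queues: N=1 E=2 S=1 W=0
Step 3 [NS]: N:car8-GO,E:wait,S:car7-GO,W:wait | queues: N=0 E=2 S=0 W=0
Step 4 [NS]: N:empty,E:wait,S:empty,W:wait | queues: N=0 E=2 S=0 W=0
Step 5 [EW]: N:wait,E:car4-GO,S:wait,W:empty | queues: N=0 E=1 S=0 W=0
Step 6 [EW]: N:wait,E:car5-GO,S:wait,W:empty | queues: N=0 E=0 S=0 W=0

N: empty
E: empty
S: empty
W: empty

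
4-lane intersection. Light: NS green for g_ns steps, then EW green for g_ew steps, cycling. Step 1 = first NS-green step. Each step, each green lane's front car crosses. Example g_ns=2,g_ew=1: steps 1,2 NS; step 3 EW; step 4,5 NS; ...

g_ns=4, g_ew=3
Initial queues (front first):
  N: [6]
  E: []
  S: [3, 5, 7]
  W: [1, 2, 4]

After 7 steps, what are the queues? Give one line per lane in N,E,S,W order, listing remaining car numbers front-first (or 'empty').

Step 1 [NS]: N:car6-GO,E:wait,S:car3-GO,W:wait | queues: N=0 E=0 S=2 W=3
Step 2 [NS]: N:empty,E:wait,S:car5-GO,W:wait | queues: N=0 E=0 S=1 W=3
Step 3 [NS]: N:empty,E:wait,S:car7-GO,W:wait | queues: N=0 E=0 S=0 W=3
Step 4 [NS]: N:empty,E:wait,S:empty,W:wait | queues: N=0 E=0 S=0 W=3
Step 5 [EW]: N:wait,E:empty,S:wait,W:car1-GO | queues: N=0 E=0 S=0 W=2
Step 6 [EW]: N:wait,E:empty,S:wait,W:car2-GO | queues: N=0 E=0 S=0 W=1
Step 7 [EW]: N:wait,E:empty,S:wait,W:car4-GO | queues: N=0 E=0 S=0 W=0

N: empty
E: empty
S: empty
W: empty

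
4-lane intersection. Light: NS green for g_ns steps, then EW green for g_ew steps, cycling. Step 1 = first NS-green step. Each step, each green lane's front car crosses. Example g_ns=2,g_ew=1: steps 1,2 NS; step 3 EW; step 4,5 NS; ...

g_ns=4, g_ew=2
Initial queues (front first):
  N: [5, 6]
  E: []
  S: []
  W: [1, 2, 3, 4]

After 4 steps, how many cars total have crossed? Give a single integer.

Step 1 [NS]: N:car5-GO,E:wait,S:empty,W:wait | queues: N=1 E=0 S=0 W=4
Step 2 [NS]: N:car6-GO,E:wait,S:empty,W:wait | queues: N=0 E=0 S=0 W=4
Step 3 [NS]: N:empty,E:wait,S:empty,W:wait | queues: N=0 E=0 S=0 W=4
Step 4 [NS]: N:empty,E:wait,S:empty,W:wait | queues: N=0 E=0 S=0 W=4
Cars crossed by step 4: 2

Answer: 2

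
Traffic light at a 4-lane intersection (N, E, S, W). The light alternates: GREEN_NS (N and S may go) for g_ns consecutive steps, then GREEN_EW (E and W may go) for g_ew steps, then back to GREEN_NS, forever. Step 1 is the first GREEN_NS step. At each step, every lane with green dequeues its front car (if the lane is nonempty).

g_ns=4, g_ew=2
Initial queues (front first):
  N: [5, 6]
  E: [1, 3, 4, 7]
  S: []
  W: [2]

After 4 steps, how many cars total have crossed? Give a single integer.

Answer: 2

Derivation:
Step 1 [NS]: N:car5-GO,E:wait,S:empty,W:wait | queues: N=1 E=4 S=0 W=1
Step 2 [NS]: N:car6-GO,E:wait,S:empty,W:wait | queues: N=0 E=4 S=0 W=1
Step 3 [NS]: N:empty,E:wait,S:empty,W:wait | queues: N=0 E=4 S=0 W=1
Step 4 [NS]: N:empty,E:wait,S:empty,W:wait | queues: N=0 E=4 S=0 W=1
Cars crossed by step 4: 2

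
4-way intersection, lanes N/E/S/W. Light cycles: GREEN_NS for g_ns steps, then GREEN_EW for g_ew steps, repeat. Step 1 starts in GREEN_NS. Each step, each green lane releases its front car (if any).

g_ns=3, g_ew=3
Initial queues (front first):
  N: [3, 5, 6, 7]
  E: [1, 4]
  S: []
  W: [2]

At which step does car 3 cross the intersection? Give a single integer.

Step 1 [NS]: N:car3-GO,E:wait,S:empty,W:wait | queues: N=3 E=2 S=0 W=1
Step 2 [NS]: N:car5-GO,E:wait,S:empty,W:wait | queues: N=2 E=2 S=0 W=1
Step 3 [NS]: N:car6-GO,E:wait,S:empty,W:wait | queues: N=1 E=2 S=0 W=1
Step 4 [EW]: N:wait,E:car1-GO,S:wait,W:car2-GO | queues: N=1 E=1 S=0 W=0
Step 5 [EW]: N:wait,E:car4-GO,S:wait,W:empty | queues: N=1 E=0 S=0 W=0
Step 6 [EW]: N:wait,E:empty,S:wait,W:empty | queues: N=1 E=0 S=0 W=0
Step 7 [NS]: N:car7-GO,E:wait,S:empty,W:wait | queues: N=0 E=0 S=0 W=0
Car 3 crosses at step 1

1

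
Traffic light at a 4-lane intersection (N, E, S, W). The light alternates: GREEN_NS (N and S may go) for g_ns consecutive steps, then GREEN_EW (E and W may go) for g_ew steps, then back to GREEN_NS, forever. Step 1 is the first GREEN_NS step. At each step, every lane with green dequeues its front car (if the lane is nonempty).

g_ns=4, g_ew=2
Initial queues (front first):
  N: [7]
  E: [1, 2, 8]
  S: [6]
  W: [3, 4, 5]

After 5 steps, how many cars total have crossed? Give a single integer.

Step 1 [NS]: N:car7-GO,E:wait,S:car6-GO,W:wait | queues: N=0 E=3 S=0 W=3
Step 2 [NS]: N:empty,E:wait,S:empty,W:wait | queues: N=0 E=3 S=0 W=3
Step 3 [NS]: N:empty,E:wait,S:empty,W:wait | queues: N=0 E=3 S=0 W=3
Step 4 [NS]: N:empty,E:wait,S:empty,W:wait | queues: N=0 E=3 S=0 W=3
Step 5 [EW]: N:wait,E:car1-GO,S:wait,W:car3-GO | queues: N=0 E=2 S=0 W=2
Cars crossed by step 5: 4

Answer: 4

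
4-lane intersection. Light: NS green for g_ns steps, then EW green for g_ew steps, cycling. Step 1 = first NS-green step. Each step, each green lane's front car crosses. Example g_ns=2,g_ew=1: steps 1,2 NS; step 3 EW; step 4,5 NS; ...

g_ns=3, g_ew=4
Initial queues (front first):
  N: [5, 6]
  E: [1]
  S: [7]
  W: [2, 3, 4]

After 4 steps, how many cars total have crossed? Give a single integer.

Step 1 [NS]: N:car5-GO,E:wait,S:car7-GO,W:wait | queues: N=1 E=1 S=0 W=3
Step 2 [NS]: N:car6-GO,E:wait,S:empty,W:wait | queues: N=0 E=1 S=0 W=3
Step 3 [NS]: N:empty,E:wait,S:empty,W:wait | queues: N=0 E=1 S=0 W=3
Step 4 [EW]: N:wait,E:car1-GO,S:wait,W:car2-GO | queues: N=0 E=0 S=0 W=2
Cars crossed by step 4: 5

Answer: 5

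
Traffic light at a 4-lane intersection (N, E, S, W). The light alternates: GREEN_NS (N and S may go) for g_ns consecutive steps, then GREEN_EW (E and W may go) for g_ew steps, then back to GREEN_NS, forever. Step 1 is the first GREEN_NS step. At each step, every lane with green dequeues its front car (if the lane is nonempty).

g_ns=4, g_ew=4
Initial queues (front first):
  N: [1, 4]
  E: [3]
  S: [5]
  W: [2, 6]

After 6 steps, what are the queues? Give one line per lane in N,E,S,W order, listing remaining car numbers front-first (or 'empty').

Step 1 [NS]: N:car1-GO,E:wait,S:car5-GO,W:wait | queues: N=1 E=1 S=0 W=2
Step 2 [NS]: N:car4-GO,E:wait,S:empty,W:wait | queues: N=0 E=1 S=0 W=2
Step 3 [NS]: N:empty,E:wait,S:empty,W:wait | queues: N=0 E=1 S=0 W=2
Step 4 [NS]: N:empty,E:wait,S:empty,W:wait | queues: N=0 E=1 S=0 W=2
Step 5 [EW]: N:wait,E:car3-GO,S:wait,W:car2-GO | queues: N=0 E=0 S=0 W=1
Step 6 [EW]: N:wait,E:empty,S:wait,W:car6-GO | queues: N=0 E=0 S=0 W=0

N: empty
E: empty
S: empty
W: empty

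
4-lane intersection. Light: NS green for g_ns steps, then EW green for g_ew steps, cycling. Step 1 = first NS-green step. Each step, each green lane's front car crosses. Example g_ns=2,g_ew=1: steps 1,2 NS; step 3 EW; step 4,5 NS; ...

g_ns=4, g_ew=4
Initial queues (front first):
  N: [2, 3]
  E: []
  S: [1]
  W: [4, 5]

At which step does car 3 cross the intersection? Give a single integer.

Step 1 [NS]: N:car2-GO,E:wait,S:car1-GO,W:wait | queues: N=1 E=0 S=0 W=2
Step 2 [NS]: N:car3-GO,E:wait,S:empty,W:wait | queues: N=0 E=0 S=0 W=2
Step 3 [NS]: N:empty,E:wait,S:empty,W:wait | queues: N=0 E=0 S=0 W=2
Step 4 [NS]: N:empty,E:wait,S:empty,W:wait | queues: N=0 E=0 S=0 W=2
Step 5 [EW]: N:wait,E:empty,S:wait,W:car4-GO | queues: N=0 E=0 S=0 W=1
Step 6 [EW]: N:wait,E:empty,S:wait,W:car5-GO | queues: N=0 E=0 S=0 W=0
Car 3 crosses at step 2

2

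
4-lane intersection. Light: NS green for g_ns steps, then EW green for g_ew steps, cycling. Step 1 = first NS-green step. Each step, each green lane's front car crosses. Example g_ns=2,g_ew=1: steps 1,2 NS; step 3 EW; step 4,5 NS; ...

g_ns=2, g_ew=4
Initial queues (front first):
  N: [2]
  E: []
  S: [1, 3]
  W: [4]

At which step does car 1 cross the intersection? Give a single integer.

Step 1 [NS]: N:car2-GO,E:wait,S:car1-GO,W:wait | queues: N=0 E=0 S=1 W=1
Step 2 [NS]: N:empty,E:wait,S:car3-GO,W:wait | queues: N=0 E=0 S=0 W=1
Step 3 [EW]: N:wait,E:empty,S:wait,W:car4-GO | queues: N=0 E=0 S=0 W=0
Car 1 crosses at step 1

1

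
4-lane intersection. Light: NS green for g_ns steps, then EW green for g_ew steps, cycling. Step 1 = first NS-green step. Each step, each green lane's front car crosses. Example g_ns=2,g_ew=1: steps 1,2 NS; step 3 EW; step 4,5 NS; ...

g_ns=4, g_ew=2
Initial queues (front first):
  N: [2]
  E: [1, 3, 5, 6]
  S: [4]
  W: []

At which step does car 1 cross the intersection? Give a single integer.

Step 1 [NS]: N:car2-GO,E:wait,S:car4-GO,W:wait | queues: N=0 E=4 S=0 W=0
Step 2 [NS]: N:empty,E:wait,S:empty,W:wait | queues: N=0 E=4 S=0 W=0
Step 3 [NS]: N:empty,E:wait,S:empty,W:wait | queues: N=0 E=4 S=0 W=0
Step 4 [NS]: N:empty,E:wait,S:empty,W:wait | queues: N=0 E=4 S=0 W=0
Step 5 [EW]: N:wait,E:car1-GO,S:wait,W:empty | queues: N=0 E=3 S=0 W=0
Step 6 [EW]: N:wait,E:car3-GO,S:wait,W:empty | queues: N=0 E=2 S=0 W=0
Step 7 [NS]: N:empty,E:wait,S:empty,W:wait | queues: N=0 E=2 S=0 W=0
Step 8 [NS]: N:empty,E:wait,S:empty,W:wait | queues: N=0 E=2 S=0 W=0
Step 9 [NS]: N:empty,E:wait,S:empty,W:wait | queues: N=0 E=2 S=0 W=0
Step 10 [NS]: N:empty,E:wait,S:empty,W:wait | queues: N=0 E=2 S=0 W=0
Step 11 [EW]: N:wait,E:car5-GO,S:wait,W:empty | queues: N=0 E=1 S=0 W=0
Step 12 [EW]: N:wait,E:car6-GO,S:wait,W:empty | queues: N=0 E=0 S=0 W=0
Car 1 crosses at step 5

5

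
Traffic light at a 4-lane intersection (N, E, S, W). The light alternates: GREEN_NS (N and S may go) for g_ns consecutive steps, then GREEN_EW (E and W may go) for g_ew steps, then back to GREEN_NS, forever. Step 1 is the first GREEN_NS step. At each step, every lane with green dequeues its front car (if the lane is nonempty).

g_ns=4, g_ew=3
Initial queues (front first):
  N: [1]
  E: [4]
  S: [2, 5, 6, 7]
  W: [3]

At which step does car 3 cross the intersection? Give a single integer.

Step 1 [NS]: N:car1-GO,E:wait,S:car2-GO,W:wait | queues: N=0 E=1 S=3 W=1
Step 2 [NS]: N:empty,E:wait,S:car5-GO,W:wait | queues: N=0 E=1 S=2 W=1
Step 3 [NS]: N:empty,E:wait,S:car6-GO,W:wait | queues: N=0 E=1 S=1 W=1
Step 4 [NS]: N:empty,E:wait,S:car7-GO,W:wait | queues: N=0 E=1 S=0 W=1
Step 5 [EW]: N:wait,E:car4-GO,S:wait,W:car3-GO | queues: N=0 E=0 S=0 W=0
Car 3 crosses at step 5

5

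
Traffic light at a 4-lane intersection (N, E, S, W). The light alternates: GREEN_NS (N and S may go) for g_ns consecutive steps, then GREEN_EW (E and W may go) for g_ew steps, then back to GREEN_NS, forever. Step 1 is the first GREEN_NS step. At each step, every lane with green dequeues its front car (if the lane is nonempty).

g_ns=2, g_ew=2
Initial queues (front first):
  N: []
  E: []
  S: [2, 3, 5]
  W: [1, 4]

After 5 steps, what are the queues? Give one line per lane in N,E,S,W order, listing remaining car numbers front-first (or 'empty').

Step 1 [NS]: N:empty,E:wait,S:car2-GO,W:wait | queues: N=0 E=0 S=2 W=2
Step 2 [NS]: N:empty,E:wait,S:car3-GO,W:wait | queues: N=0 E=0 S=1 W=2
Step 3 [EW]: N:wait,E:empty,S:wait,W:car1-GO | queues: N=0 E=0 S=1 W=1
Step 4 [EW]: N:wait,E:empty,S:wait,W:car4-GO | queues: N=0 E=0 S=1 W=0
Step 5 [NS]: N:empty,E:wait,S:car5-GO,W:wait | queues: N=0 E=0 S=0 W=0

N: empty
E: empty
S: empty
W: empty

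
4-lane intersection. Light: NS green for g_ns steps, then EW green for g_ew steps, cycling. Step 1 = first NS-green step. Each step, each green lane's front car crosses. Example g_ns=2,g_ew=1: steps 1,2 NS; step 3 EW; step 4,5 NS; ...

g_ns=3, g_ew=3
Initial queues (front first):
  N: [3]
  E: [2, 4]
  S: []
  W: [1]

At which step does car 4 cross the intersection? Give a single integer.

Step 1 [NS]: N:car3-GO,E:wait,S:empty,W:wait | queues: N=0 E=2 S=0 W=1
Step 2 [NS]: N:empty,E:wait,S:empty,W:wait | queues: N=0 E=2 S=0 W=1
Step 3 [NS]: N:empty,E:wait,S:empty,W:wait | queues: N=0 E=2 S=0 W=1
Step 4 [EW]: N:wait,E:car2-GO,S:wait,W:car1-GO | queues: N=0 E=1 S=0 W=0
Step 5 [EW]: N:wait,E:car4-GO,S:wait,W:empty | queues: N=0 E=0 S=0 W=0
Car 4 crosses at step 5

5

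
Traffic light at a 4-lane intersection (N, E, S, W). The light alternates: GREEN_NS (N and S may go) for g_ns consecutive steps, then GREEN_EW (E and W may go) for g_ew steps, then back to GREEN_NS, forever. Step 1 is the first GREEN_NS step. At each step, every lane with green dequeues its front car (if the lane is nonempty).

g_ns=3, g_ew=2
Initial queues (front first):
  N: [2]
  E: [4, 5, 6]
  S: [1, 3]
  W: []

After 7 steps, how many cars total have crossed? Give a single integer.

Answer: 5

Derivation:
Step 1 [NS]: N:car2-GO,E:wait,S:car1-GO,W:wait | queues: N=0 E=3 S=1 W=0
Step 2 [NS]: N:empty,E:wait,S:car3-GO,W:wait | queues: N=0 E=3 S=0 W=0
Step 3 [NS]: N:empty,E:wait,S:empty,W:wait | queues: N=0 E=3 S=0 W=0
Step 4 [EW]: N:wait,E:car4-GO,S:wait,W:empty | queues: N=0 E=2 S=0 W=0
Step 5 [EW]: N:wait,E:car5-GO,S:wait,W:empty | queues: N=0 E=1 S=0 W=0
Step 6 [NS]: N:empty,E:wait,S:empty,W:wait | queues: N=0 E=1 S=0 W=0
Step 7 [NS]: N:empty,E:wait,S:empty,W:wait | queues: N=0 E=1 S=0 W=0
Cars crossed by step 7: 5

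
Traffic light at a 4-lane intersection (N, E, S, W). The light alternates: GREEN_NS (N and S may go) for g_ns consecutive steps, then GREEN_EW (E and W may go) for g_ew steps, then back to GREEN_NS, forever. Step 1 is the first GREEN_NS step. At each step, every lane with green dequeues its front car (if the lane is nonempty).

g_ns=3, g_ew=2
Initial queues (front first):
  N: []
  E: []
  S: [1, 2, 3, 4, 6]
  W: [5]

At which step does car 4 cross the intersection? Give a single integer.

Step 1 [NS]: N:empty,E:wait,S:car1-GO,W:wait | queues: N=0 E=0 S=4 W=1
Step 2 [NS]: N:empty,E:wait,S:car2-GO,W:wait | queues: N=0 E=0 S=3 W=1
Step 3 [NS]: N:empty,E:wait,S:car3-GO,W:wait | queues: N=0 E=0 S=2 W=1
Step 4 [EW]: N:wait,E:empty,S:wait,W:car5-GO | queues: N=0 E=0 S=2 W=0
Step 5 [EW]: N:wait,E:empty,S:wait,W:empty | queues: N=0 E=0 S=2 W=0
Step 6 [NS]: N:empty,E:wait,S:car4-GO,W:wait | queues: N=0 E=0 S=1 W=0
Step 7 [NS]: N:empty,E:wait,S:car6-GO,W:wait | queues: N=0 E=0 S=0 W=0
Car 4 crosses at step 6

6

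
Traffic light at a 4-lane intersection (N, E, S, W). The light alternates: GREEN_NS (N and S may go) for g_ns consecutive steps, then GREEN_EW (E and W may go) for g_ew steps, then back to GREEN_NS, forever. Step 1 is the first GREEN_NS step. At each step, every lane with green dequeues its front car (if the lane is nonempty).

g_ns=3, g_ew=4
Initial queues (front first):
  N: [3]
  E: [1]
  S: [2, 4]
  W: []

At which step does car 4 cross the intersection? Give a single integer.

Step 1 [NS]: N:car3-GO,E:wait,S:car2-GO,W:wait | queues: N=0 E=1 S=1 W=0
Step 2 [NS]: N:empty,E:wait,S:car4-GO,W:wait | queues: N=0 E=1 S=0 W=0
Step 3 [NS]: N:empty,E:wait,S:empty,W:wait | queues: N=0 E=1 S=0 W=0
Step 4 [EW]: N:wait,E:car1-GO,S:wait,W:empty | queues: N=0 E=0 S=0 W=0
Car 4 crosses at step 2

2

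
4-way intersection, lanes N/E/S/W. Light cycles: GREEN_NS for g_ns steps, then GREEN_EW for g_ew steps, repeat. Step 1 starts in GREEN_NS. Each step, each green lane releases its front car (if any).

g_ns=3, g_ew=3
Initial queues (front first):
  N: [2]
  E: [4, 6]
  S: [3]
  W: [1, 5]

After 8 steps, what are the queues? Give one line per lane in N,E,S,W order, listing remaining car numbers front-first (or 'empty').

Step 1 [NS]: N:car2-GO,E:wait,S:car3-GO,W:wait | queues: N=0 E=2 S=0 W=2
Step 2 [NS]: N:empty,E:wait,S:empty,W:wait | queues: N=0 E=2 S=0 W=2
Step 3 [NS]: N:empty,E:wait,S:empty,W:wait | queues: N=0 E=2 S=0 W=2
Step 4 [EW]: N:wait,E:car4-GO,S:wait,W:car1-GO | queues: N=0 E=1 S=0 W=1
Step 5 [EW]: N:wait,E:car6-GO,S:wait,W:car5-GO | queues: N=0 E=0 S=0 W=0

N: empty
E: empty
S: empty
W: empty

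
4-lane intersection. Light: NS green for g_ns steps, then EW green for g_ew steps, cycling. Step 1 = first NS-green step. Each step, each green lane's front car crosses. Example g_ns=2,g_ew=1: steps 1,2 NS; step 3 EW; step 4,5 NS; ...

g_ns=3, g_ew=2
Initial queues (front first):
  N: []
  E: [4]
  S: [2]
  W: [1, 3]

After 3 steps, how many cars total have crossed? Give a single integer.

Step 1 [NS]: N:empty,E:wait,S:car2-GO,W:wait | queues: N=0 E=1 S=0 W=2
Step 2 [NS]: N:empty,E:wait,S:empty,W:wait | queues: N=0 E=1 S=0 W=2
Step 3 [NS]: N:empty,E:wait,S:empty,W:wait | queues: N=0 E=1 S=0 W=2
Cars crossed by step 3: 1

Answer: 1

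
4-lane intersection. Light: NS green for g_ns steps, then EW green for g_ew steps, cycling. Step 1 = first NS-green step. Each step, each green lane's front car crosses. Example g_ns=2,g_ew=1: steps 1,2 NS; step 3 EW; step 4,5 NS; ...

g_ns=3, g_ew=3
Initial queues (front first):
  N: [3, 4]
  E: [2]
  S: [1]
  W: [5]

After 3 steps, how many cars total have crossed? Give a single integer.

Step 1 [NS]: N:car3-GO,E:wait,S:car1-GO,W:wait | queues: N=1 E=1 S=0 W=1
Step 2 [NS]: N:car4-GO,E:wait,S:empty,W:wait | queues: N=0 E=1 S=0 W=1
Step 3 [NS]: N:empty,E:wait,S:empty,W:wait | queues: N=0 E=1 S=0 W=1
Cars crossed by step 3: 3

Answer: 3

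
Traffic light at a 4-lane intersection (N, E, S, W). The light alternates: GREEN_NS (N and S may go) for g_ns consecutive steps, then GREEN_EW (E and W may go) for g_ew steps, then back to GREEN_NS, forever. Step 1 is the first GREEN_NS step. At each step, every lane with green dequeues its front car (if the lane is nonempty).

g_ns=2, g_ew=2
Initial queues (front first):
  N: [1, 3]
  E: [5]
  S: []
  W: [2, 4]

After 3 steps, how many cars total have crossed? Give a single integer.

Answer: 4

Derivation:
Step 1 [NS]: N:car1-GO,E:wait,S:empty,W:wait | queues: N=1 E=1 S=0 W=2
Step 2 [NS]: N:car3-GO,E:wait,S:empty,W:wait | queues: N=0 E=1 S=0 W=2
Step 3 [EW]: N:wait,E:car5-GO,S:wait,W:car2-GO | queues: N=0 E=0 S=0 W=1
Cars crossed by step 3: 4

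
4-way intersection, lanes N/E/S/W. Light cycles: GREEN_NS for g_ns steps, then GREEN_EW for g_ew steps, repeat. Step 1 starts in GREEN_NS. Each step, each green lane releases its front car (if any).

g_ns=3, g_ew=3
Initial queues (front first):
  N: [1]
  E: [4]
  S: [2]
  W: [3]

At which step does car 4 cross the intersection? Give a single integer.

Step 1 [NS]: N:car1-GO,E:wait,S:car2-GO,W:wait | queues: N=0 E=1 S=0 W=1
Step 2 [NS]: N:empty,E:wait,S:empty,W:wait | queues: N=0 E=1 S=0 W=1
Step 3 [NS]: N:empty,E:wait,S:empty,W:wait | queues: N=0 E=1 S=0 W=1
Step 4 [EW]: N:wait,E:car4-GO,S:wait,W:car3-GO | queues: N=0 E=0 S=0 W=0
Car 4 crosses at step 4

4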